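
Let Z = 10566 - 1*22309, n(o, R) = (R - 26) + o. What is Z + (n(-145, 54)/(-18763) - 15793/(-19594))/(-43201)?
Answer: -186508334400496703/15882511632622 ≈ -11743.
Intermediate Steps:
n(o, R) = -26 + R + o (n(o, R) = (-26 + R) + o = -26 + R + o)
Z = -11743 (Z = 10566 - 22309 = -11743)
Z + (n(-145, 54)/(-18763) - 15793/(-19594))/(-43201) = -11743 + ((-26 + 54 - 145)/(-18763) - 15793/(-19594))/(-43201) = -11743 + (-117*(-1/18763) - 15793*(-1/19594))*(-1/43201) = -11743 + (117/18763 + 15793/19594)*(-1/43201) = -11743 + (298616557/367642222)*(-1/43201) = -11743 - 298616557/15882511632622 = -186508334400496703/15882511632622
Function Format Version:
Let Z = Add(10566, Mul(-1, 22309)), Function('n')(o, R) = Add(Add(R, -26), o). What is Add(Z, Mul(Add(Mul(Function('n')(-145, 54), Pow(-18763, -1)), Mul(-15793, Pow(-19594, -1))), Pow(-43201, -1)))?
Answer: Rational(-186508334400496703, 15882511632622) ≈ -11743.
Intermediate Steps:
Function('n')(o, R) = Add(-26, R, o) (Function('n')(o, R) = Add(Add(-26, R), o) = Add(-26, R, o))
Z = -11743 (Z = Add(10566, -22309) = -11743)
Add(Z, Mul(Add(Mul(Function('n')(-145, 54), Pow(-18763, -1)), Mul(-15793, Pow(-19594, -1))), Pow(-43201, -1))) = Add(-11743, Mul(Add(Mul(Add(-26, 54, -145), Pow(-18763, -1)), Mul(-15793, Pow(-19594, -1))), Pow(-43201, -1))) = Add(-11743, Mul(Add(Mul(-117, Rational(-1, 18763)), Mul(-15793, Rational(-1, 19594))), Rational(-1, 43201))) = Add(-11743, Mul(Add(Rational(117, 18763), Rational(15793, 19594)), Rational(-1, 43201))) = Add(-11743, Mul(Rational(298616557, 367642222), Rational(-1, 43201))) = Add(-11743, Rational(-298616557, 15882511632622)) = Rational(-186508334400496703, 15882511632622)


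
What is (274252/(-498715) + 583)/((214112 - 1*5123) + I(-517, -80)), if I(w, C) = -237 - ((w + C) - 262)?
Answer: 290476593/104536149865 ≈ 0.0027787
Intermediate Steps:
I(w, C) = 25 - C - w (I(w, C) = -237 - ((C + w) - 262) = -237 - (-262 + C + w) = -237 + (262 - C - w) = 25 - C - w)
(274252/(-498715) + 583)/((214112 - 1*5123) + I(-517, -80)) = (274252/(-498715) + 583)/((214112 - 1*5123) + (25 - 1*(-80) - 1*(-517))) = (274252*(-1/498715) + 583)/((214112 - 5123) + (25 + 80 + 517)) = (-274252/498715 + 583)/(208989 + 622) = (290476593/498715)/209611 = (290476593/498715)*(1/209611) = 290476593/104536149865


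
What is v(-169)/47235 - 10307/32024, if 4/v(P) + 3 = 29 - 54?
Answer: -3407990039/10588575480 ≈ -0.32186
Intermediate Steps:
v(P) = -⅐ (v(P) = 4/(-3 + (29 - 54)) = 4/(-3 - 25) = 4/(-28) = 4*(-1/28) = -⅐)
v(-169)/47235 - 10307/32024 = -⅐/47235 - 10307/32024 = -⅐*1/47235 - 10307*1/32024 = -1/330645 - 10307/32024 = -3407990039/10588575480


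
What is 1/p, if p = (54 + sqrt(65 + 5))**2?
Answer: (54 + sqrt(70))**(-2) ≈ 0.00025710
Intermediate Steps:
p = (54 + sqrt(70))**2 ≈ 3889.6
1/p = 1/((54 + sqrt(70))**2) = (54 + sqrt(70))**(-2)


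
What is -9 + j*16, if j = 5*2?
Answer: 151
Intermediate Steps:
j = 10
-9 + j*16 = -9 + 10*16 = -9 + 160 = 151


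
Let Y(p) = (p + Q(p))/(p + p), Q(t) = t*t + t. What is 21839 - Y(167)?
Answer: 43509/2 ≈ 21755.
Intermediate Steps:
Q(t) = t + t² (Q(t) = t² + t = t + t²)
Y(p) = (p + p*(1 + p))/(2*p) (Y(p) = (p + p*(1 + p))/(p + p) = (p + p*(1 + p))/((2*p)) = (p + p*(1 + p))*(1/(2*p)) = (p + p*(1 + p))/(2*p))
21839 - Y(167) = 21839 - (1 + (½)*167) = 21839 - (1 + 167/2) = 21839 - 1*169/2 = 21839 - 169/2 = 43509/2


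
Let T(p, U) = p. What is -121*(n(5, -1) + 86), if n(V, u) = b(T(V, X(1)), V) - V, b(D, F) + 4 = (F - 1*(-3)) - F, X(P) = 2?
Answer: -9680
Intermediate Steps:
b(D, F) = -1 (b(D, F) = -4 + ((F - 1*(-3)) - F) = -4 + ((F + 3) - F) = -4 + ((3 + F) - F) = -4 + 3 = -1)
n(V, u) = -1 - V
-121*(n(5, -1) + 86) = -121*((-1 - 1*5) + 86) = -121*((-1 - 5) + 86) = -121*(-6 + 86) = -121*80 = -9680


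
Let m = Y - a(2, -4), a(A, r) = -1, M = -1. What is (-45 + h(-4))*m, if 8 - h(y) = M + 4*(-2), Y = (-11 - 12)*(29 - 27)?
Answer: 1260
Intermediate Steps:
Y = -46 (Y = -23*2 = -46)
h(y) = 17 (h(y) = 8 - (-1 + 4*(-2)) = 8 - (-1 - 8) = 8 - 1*(-9) = 8 + 9 = 17)
m = -45 (m = -46 - 1*(-1) = -46 + 1 = -45)
(-45 + h(-4))*m = (-45 + 17)*(-45) = -28*(-45) = 1260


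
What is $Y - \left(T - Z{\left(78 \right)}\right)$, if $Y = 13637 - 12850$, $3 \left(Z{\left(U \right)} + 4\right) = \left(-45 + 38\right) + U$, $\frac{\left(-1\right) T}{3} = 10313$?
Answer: $\frac{95237}{3} \approx 31746.0$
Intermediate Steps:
$T = -30939$ ($T = \left(-3\right) 10313 = -30939$)
$Z{\left(U \right)} = - \frac{19}{3} + \frac{U}{3}$ ($Z{\left(U \right)} = -4 + \frac{\left(-45 + 38\right) + U}{3} = -4 + \frac{-7 + U}{3} = -4 + \left(- \frac{7}{3} + \frac{U}{3}\right) = - \frac{19}{3} + \frac{U}{3}$)
$Y = 787$
$Y - \left(T - Z{\left(78 \right)}\right) = 787 - \left(-30939 - \left(- \frac{19}{3} + \frac{1}{3} \cdot 78\right)\right) = 787 - \left(-30939 - \left(- \frac{19}{3} + 26\right)\right) = 787 - \left(-30939 - \frac{59}{3}\right) = 787 - - \frac{92876}{3} = 787 + \frac{92876}{3} = \frac{95237}{3}$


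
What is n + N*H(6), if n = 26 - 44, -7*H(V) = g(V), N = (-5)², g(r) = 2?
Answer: -176/7 ≈ -25.143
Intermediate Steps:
N = 25
H(V) = -2/7 (H(V) = -⅐*2 = -2/7)
n = -18
n + N*H(6) = -18 + 25*(-2/7) = -18 - 50/7 = -176/7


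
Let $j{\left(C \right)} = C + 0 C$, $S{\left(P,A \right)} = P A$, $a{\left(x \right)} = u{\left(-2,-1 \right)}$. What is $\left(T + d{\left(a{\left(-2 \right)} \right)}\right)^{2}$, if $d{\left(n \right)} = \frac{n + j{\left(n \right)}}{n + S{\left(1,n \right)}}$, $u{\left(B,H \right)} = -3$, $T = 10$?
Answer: $121$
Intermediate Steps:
$a{\left(x \right)} = -3$
$S{\left(P,A \right)} = A P$
$j{\left(C \right)} = C$ ($j{\left(C \right)} = C + 0 = C$)
$d{\left(n \right)} = 1$ ($d{\left(n \right)} = \frac{n + n}{n + n 1} = \frac{2 n}{n + n} = \frac{2 n}{2 n} = 2 n \frac{1}{2 n} = 1$)
$\left(T + d{\left(a{\left(-2 \right)} \right)}\right)^{2} = \left(10 + 1\right)^{2} = 11^{2} = 121$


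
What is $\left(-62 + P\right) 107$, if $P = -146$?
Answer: $-22256$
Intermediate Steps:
$\left(-62 + P\right) 107 = \left(-62 - 146\right) 107 = \left(-208\right) 107 = -22256$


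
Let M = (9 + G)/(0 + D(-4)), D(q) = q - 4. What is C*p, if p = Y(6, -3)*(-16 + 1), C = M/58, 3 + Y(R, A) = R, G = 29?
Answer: 855/232 ≈ 3.6853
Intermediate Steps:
D(q) = -4 + q
Y(R, A) = -3 + R
M = -19/4 (M = (9 + 29)/(0 + (-4 - 4)) = 38/(0 - 8) = 38/(-8) = 38*(-⅛) = -19/4 ≈ -4.7500)
C = -19/232 (C = -19/4/58 = -19/4*1/58 = -19/232 ≈ -0.081897)
p = -45 (p = (-3 + 6)*(-16 + 1) = 3*(-15) = -45)
C*p = -19/232*(-45) = 855/232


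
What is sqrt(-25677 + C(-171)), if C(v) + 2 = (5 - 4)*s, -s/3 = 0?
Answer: I*sqrt(25679) ≈ 160.25*I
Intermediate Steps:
s = 0 (s = -3*0 = 0)
C(v) = -2 (C(v) = -2 + (5 - 4)*0 = -2 + 1*0 = -2 + 0 = -2)
sqrt(-25677 + C(-171)) = sqrt(-25677 - 2) = sqrt(-25679) = I*sqrt(25679)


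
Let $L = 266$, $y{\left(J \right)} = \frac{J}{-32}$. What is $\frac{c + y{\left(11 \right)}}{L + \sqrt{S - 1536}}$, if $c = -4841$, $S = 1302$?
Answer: $- \frac{20604759}{1135840} + \frac{464769 i \sqrt{26}}{2271680} \approx -18.141 + 1.0432 i$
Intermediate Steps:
$y{\left(J \right)} = - \frac{J}{32}$ ($y{\left(J \right)} = J \left(- \frac{1}{32}\right) = - \frac{J}{32}$)
$\frac{c + y{\left(11 \right)}}{L + \sqrt{S - 1536}} = \frac{-4841 - \frac{11}{32}}{266 + \sqrt{1302 - 1536}} = \frac{-4841 - \frac{11}{32}}{266 + \sqrt{-234}} = - \frac{154923}{32 \left(266 + 3 i \sqrt{26}\right)}$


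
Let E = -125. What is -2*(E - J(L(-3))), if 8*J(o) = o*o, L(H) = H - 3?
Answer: 259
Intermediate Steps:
L(H) = -3 + H
J(o) = o**2/8 (J(o) = (o*o)/8 = o**2/8)
-2*(E - J(L(-3))) = -2*(-125 - (-3 - 3)**2/8) = -2*(-125 - (-6)**2/8) = -2*(-125 - 36/8) = -2*(-125 - 1*9/2) = -2*(-125 - 9/2) = -2*(-259/2) = 259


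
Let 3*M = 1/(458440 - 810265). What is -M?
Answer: 1/1055475 ≈ 9.4744e-7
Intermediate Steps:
M = -1/1055475 (M = 1/(3*(458440 - 810265)) = (⅓)/(-351825) = (⅓)*(-1/351825) = -1/1055475 ≈ -9.4744e-7)
-M = -1*(-1/1055475) = 1/1055475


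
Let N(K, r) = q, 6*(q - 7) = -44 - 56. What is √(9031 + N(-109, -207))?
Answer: 2*√20298/3 ≈ 94.981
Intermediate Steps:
q = -29/3 (q = 7 + (-44 - 56)/6 = 7 + (⅙)*(-100) = 7 - 50/3 = -29/3 ≈ -9.6667)
N(K, r) = -29/3
√(9031 + N(-109, -207)) = √(9031 - 29/3) = √(27064/3) = 2*√20298/3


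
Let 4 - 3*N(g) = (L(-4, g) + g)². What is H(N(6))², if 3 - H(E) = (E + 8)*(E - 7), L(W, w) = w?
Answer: 347785201/81 ≈ 4.2936e+6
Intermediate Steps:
N(g) = 4/3 - 4*g²/3 (N(g) = 4/3 - (g + g)²/3 = 4/3 - 4*g²/3)
H(E) = 3 - (-7 + E)*(8 + E) (H(E) = 3 - (E + 8)*(E - 7) = 3 - (8 + E)*(-7 + E) = 3 - (-7 + E)*(8 + E))
H(N(6))² = (59 - (4/3 - 4/3*6²) - (4/3 - 4/3*6²)²)² = (59 - (4/3 - 4/3*36) - (4/3 - 4/3*36)²)² = (59 - (4/3 - 48) - (4/3 - 48)²)² = (59 - 1*(-140/3) - (-140/3)²)² = (59 + 140/3 - 1*19600/9)² = (59 + 140/3 - 19600/9)² = (-18649/9)² = 347785201/81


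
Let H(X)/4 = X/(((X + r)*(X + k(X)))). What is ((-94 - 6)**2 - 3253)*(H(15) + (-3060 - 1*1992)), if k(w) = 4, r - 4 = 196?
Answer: -27848053584/817 ≈ -3.4086e+7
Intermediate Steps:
r = 200 (r = 4 + 196 = 200)
H(X) = 4*X/((4 + X)*(200 + X)) (H(X) = 4*(X/(((X + 200)*(X + 4)))) = 4*(X/(((200 + X)*(4 + X)))) = 4*(X/(((4 + X)*(200 + X)))) = 4*(X*(1/((4 + X)*(200 + X)))) = 4*(X/((4 + X)*(200 + X))) = 4*X/((4 + X)*(200 + X)))
((-94 - 6)**2 - 3253)*(H(15) + (-3060 - 1*1992)) = ((-94 - 6)**2 - 3253)*(4*15/(800 + 15**2 + 204*15) + (-3060 - 1*1992)) = ((-100)**2 - 3253)*(4*15/(800 + 225 + 3060) + (-3060 - 1992)) = (10000 - 3253)*(4*15/4085 - 5052) = 6747*(4*15*(1/4085) - 5052) = 6747*(12/817 - 5052) = 6747*(-4127472/817) = -27848053584/817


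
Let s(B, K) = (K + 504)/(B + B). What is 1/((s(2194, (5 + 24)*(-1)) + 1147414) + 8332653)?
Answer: 4388/41598534471 ≈ 1.0548e-7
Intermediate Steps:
s(B, K) = (504 + K)/(2*B) (s(B, K) = (504 + K)/((2*B)) = (504 + K)*(1/(2*B)) = (504 + K)/(2*B))
1/((s(2194, (5 + 24)*(-1)) + 1147414) + 8332653) = 1/(((1/2)*(504 + (5 + 24)*(-1))/2194 + 1147414) + 8332653) = 1/(((1/2)*(1/2194)*(504 + 29*(-1)) + 1147414) + 8332653) = 1/(((1/2)*(1/2194)*(504 - 29) + 1147414) + 8332653) = 1/(((1/2)*(1/2194)*475 + 1147414) + 8332653) = 1/((475/4388 + 1147414) + 8332653) = 1/(5034853107/4388 + 8332653) = 1/(41598534471/4388) = 4388/41598534471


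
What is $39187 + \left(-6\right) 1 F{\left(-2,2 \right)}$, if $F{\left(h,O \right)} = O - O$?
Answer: $39187$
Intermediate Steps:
$F{\left(h,O \right)} = 0$
$39187 + \left(-6\right) 1 F{\left(-2,2 \right)} = 39187 + \left(-6\right) 1 \cdot 0 = 39187 - 0 = 39187 + 0 = 39187$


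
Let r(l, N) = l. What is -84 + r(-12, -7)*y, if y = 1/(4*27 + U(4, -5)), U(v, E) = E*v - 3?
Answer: -7152/85 ≈ -84.141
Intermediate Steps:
U(v, E) = -3 + E*v
y = 1/85 (y = 1/(4*27 + (-3 - 5*4)) = 1/(108 + (-3 - 20)) = 1/(108 - 23) = 1/85 ≈ 0.011765)
-84 + r(-12, -7)*y = -84 - 12*1/85 = -84 - 12/85 = -7152/85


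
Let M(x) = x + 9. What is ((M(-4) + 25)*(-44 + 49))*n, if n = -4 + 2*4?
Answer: 600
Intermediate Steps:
M(x) = 9 + x
n = 4 (n = -4 + 8 = 4)
((M(-4) + 25)*(-44 + 49))*n = (((9 - 4) + 25)*(-44 + 49))*4 = ((5 + 25)*5)*4 = (30*5)*4 = 150*4 = 600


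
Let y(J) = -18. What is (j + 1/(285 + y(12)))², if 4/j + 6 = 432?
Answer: 6889/39929761 ≈ 0.00017253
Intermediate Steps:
j = 2/213 (j = 4/(-6 + 432) = 4/426 = 4*(1/426) = 2/213 ≈ 0.0093897)
(j + 1/(285 + y(12)))² = (2/213 + 1/(285 - 18))² = (2/213 + 1/267)² = (83/6319)² = 6889/39929761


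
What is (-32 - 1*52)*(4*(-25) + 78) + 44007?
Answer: 45855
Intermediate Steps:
(-32 - 1*52)*(4*(-25) + 78) + 44007 = (-32 - 52)*(-100 + 78) + 44007 = -84*(-22) + 44007 = 1848 + 44007 = 45855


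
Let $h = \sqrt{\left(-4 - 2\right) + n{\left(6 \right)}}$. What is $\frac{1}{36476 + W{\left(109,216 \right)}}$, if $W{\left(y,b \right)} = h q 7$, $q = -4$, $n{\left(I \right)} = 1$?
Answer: $\frac{9119}{332625624} + \frac{7 i \sqrt{5}}{332625624} \approx 2.7415 \cdot 10^{-5} + 4.7057 \cdot 10^{-8} i$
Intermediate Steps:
$h = i \sqrt{5}$ ($h = \sqrt{\left(-4 - 2\right) + 1} = \sqrt{-6 + 1} = \sqrt{-5} = i \sqrt{5} \approx 2.2361 i$)
$W{\left(y,b \right)} = - 28 i \sqrt{5}$ ($W{\left(y,b \right)} = i \sqrt{5} \left(-4\right) 7 = - 4 i \sqrt{5} \cdot 7 = - 28 i \sqrt{5}$)
$\frac{1}{36476 + W{\left(109,216 \right)}} = \frac{1}{36476 - 28 i \sqrt{5}}$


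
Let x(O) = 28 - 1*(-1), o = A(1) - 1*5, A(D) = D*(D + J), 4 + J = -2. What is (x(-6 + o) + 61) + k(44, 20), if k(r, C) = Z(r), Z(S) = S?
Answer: 134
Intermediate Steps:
J = -6 (J = -4 - 2 = -6)
A(D) = D*(-6 + D) (A(D) = D*(D - 6) = D*(-6 + D))
o = -10 (o = 1*(-6 + 1) - 1*5 = 1*(-5) - 5 = -5 - 5 = -10)
x(O) = 29 (x(O) = 28 + 1 = 29)
k(r, C) = r
(x(-6 + o) + 61) + k(44, 20) = (29 + 61) + 44 = 90 + 44 = 134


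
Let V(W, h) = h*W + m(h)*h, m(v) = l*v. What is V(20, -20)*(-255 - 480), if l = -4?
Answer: 1470000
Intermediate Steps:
m(v) = -4*v
V(W, h) = -4*h**2 + W*h (V(W, h) = h*W + (-4*h)*h = W*h - 4*h**2 = -4*h**2 + W*h)
V(20, -20)*(-255 - 480) = (-20*(20 - 4*(-20)))*(-255 - 480) = -20*(20 + 80)*(-735) = -20*100*(-735) = -2000*(-735) = 1470000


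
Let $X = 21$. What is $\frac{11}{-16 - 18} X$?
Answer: $- \frac{231}{34} \approx -6.7941$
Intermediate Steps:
$\frac{11}{-16 - 18} X = \frac{11}{-16 - 18} \cdot 21 = \frac{11}{-34} \cdot 21 = 11 \left(- \frac{1}{34}\right) 21 = \left(- \frac{11}{34}\right) 21 = - \frac{231}{34}$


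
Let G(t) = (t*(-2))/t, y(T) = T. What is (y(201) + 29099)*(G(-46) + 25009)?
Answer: 732705100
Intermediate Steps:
G(t) = -2 (G(t) = (-2*t)/t = -2)
(y(201) + 29099)*(G(-46) + 25009) = (201 + 29099)*(-2 + 25009) = 29300*25007 = 732705100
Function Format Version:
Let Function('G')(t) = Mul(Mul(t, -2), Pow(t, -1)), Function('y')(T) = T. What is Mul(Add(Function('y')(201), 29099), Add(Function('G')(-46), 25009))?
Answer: 732705100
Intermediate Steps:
Function('G')(t) = -2 (Function('G')(t) = Mul(Mul(-2, t), Pow(t, -1)) = -2)
Mul(Add(Function('y')(201), 29099), Add(Function('G')(-46), 25009)) = Mul(Add(201, 29099), Add(-2, 25009)) = Mul(29300, 25007) = 732705100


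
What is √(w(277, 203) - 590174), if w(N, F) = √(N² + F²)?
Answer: √(-590174 + √117938) ≈ 768.0*I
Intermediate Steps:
w(N, F) = √(F² + N²)
√(w(277, 203) - 590174) = √(√(203² + 277²) - 590174) = √(√(41209 + 76729) - 590174) = √(√117938 - 590174) = √(-590174 + √117938)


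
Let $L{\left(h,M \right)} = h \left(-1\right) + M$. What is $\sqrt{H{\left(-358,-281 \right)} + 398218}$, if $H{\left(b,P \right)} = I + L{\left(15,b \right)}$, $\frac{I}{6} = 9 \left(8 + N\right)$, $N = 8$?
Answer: $3 \sqrt{44301} \approx 631.43$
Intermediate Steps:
$L{\left(h,M \right)} = M - h$ ($L{\left(h,M \right)} = - h + M = M - h$)
$I = 864$ ($I = 6 \cdot 9 \left(8 + 8\right) = 6 \cdot 9 \cdot 16 = 6 \cdot 144 = 864$)
$H{\left(b,P \right)} = 849 + b$ ($H{\left(b,P \right)} = 864 + \left(b - 15\right) = 864 + \left(-15 + b\right) = 849 + b$)
$\sqrt{H{\left(-358,-281 \right)} + 398218} = \sqrt{\left(849 - 358\right) + 398218} = \sqrt{491 + 398218} = \sqrt{398709} = 3 \sqrt{44301}$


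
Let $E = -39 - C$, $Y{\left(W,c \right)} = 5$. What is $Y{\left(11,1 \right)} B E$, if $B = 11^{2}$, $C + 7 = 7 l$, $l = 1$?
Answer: $-23595$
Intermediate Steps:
$C = 0$ ($C = -7 + 7 \cdot 1 = -7 + 7 = 0$)
$B = 121$
$E = -39$ ($E = -39 - 0 = -39 + 0 = -39$)
$Y{\left(11,1 \right)} B E = 5 \cdot 121 \left(-39\right) = 605 \left(-39\right) = -23595$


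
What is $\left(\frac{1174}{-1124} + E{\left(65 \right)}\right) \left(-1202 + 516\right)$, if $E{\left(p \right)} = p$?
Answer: $- \frac{12328449}{281} \approx -43874.0$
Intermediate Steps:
$\left(\frac{1174}{-1124} + E{\left(65 \right)}\right) \left(-1202 + 516\right) = \left(\frac{1174}{-1124} + 65\right) \left(-1202 + 516\right) = \left(1174 \left(- \frac{1}{1124}\right) + 65\right) \left(-686\right) = \left(- \frac{587}{562} + 65\right) \left(-686\right) = \frac{35943}{562} \left(-686\right) = - \frac{12328449}{281}$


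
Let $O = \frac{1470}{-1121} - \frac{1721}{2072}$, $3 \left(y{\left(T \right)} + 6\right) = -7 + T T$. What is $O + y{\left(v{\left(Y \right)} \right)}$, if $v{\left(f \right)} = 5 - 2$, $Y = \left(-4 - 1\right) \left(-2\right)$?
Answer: $- \frac{52088635}{6968136} \approx -7.4753$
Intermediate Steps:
$Y = 10$ ($Y = \left(-5\right) \left(-2\right) = 10$)
$v{\left(f \right)} = 3$ ($v{\left(f \right)} = 5 - 2 = 3$)
$y{\left(T \right)} = - \frac{25}{3} + \frac{T^{2}}{3}$ ($y{\left(T \right)} = -6 + \frac{-7 + T T}{3} = -6 + \frac{-7 + T^{2}}{3} = -6 + \left(- \frac{7}{3} + \frac{T^{2}}{3}\right) = - \frac{25}{3} + \frac{T^{2}}{3}$)
$O = - \frac{4975081}{2322712}$ ($O = 1470 \left(- \frac{1}{1121}\right) - \frac{1721}{2072} = - \frac{1470}{1121} - \frac{1721}{2072} = - \frac{4975081}{2322712} \approx -2.1419$)
$O + y{\left(v{\left(Y \right)} \right)} = - \frac{4975081}{2322712} - \left(\frac{25}{3} - \frac{3^{2}}{3}\right) = - \frac{4975081}{2322712} + \left(- \frac{25}{3} + \frac{1}{3} \cdot 9\right) = - \frac{4975081}{2322712} + \left(- \frac{25}{3} + 3\right) = - \frac{4975081}{2322712} - \frac{16}{3} = - \frac{52088635}{6968136}$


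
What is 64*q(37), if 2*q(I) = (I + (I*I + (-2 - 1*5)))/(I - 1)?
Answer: 11192/9 ≈ 1243.6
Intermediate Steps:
q(I) = (-7 + I + I²)/(2*(-1 + I)) (q(I) = ((I + (I*I + (-2 - 1*5)))/(I - 1))/2 = ((I + (I² + (-2 - 5)))/(-1 + I))/2 = ((I + (I² - 7))/(-1 + I))/2 = ((I + (-7 + I²))/(-1 + I))/2 = ((-7 + I + I²)/(-1 + I))/2 = (-7 + I + I²)/(2*(-1 + I)))
64*q(37) = 64*((-7 + 37 + 37²)/(2*(-1 + 37))) = 64*((½)*(-7 + 37 + 1369)/36) = 64*((½)*(1/36)*1399) = 64*(1399/72) = 11192/9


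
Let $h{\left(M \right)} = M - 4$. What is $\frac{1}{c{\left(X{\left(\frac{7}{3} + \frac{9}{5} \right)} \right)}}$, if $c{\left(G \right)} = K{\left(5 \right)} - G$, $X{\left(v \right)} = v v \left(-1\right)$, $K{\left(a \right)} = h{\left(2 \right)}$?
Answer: $\frac{225}{3394} \approx 0.066293$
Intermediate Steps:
$h{\left(M \right)} = -4 + M$
$K{\left(a \right)} = -2$ ($K{\left(a \right)} = -4 + 2 = -2$)
$X{\left(v \right)} = - v^{2}$ ($X{\left(v \right)} = v^{2} \left(-1\right) = - v^{2}$)
$c{\left(G \right)} = -2 - G$
$\frac{1}{c{\left(X{\left(\frac{7}{3} + \frac{9}{5} \right)} \right)}} = \frac{1}{-2 - - \left(\frac{7}{3} + \frac{9}{5}\right)^{2}} = \frac{1}{-2 - - \left(\frac{62}{15}\right)^{2}} = \frac{1}{-2 - \left(-1\right) \frac{3844}{225}} = \frac{1}{-2 - - \frac{3844}{225}} = \frac{1}{-2 + \frac{3844}{225}} = \frac{1}{\frac{3394}{225}} = \frac{225}{3394}$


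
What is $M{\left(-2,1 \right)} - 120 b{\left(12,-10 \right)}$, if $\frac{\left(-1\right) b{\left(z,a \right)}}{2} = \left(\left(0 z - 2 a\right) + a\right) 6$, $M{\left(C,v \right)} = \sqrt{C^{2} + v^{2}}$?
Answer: $14400 + \sqrt{5} \approx 14402.0$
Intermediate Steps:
$b{\left(z,a \right)} = 12 a$ ($b{\left(z,a \right)} = - 2 \left(\left(0 z - 2 a\right) + a\right) 6 = - 2 \left(\left(0 - 2 a\right) + a\right) 6 = - 2 \left(- 2 a + a\right) 6 = - 2 - a 6 = - 2 \left(- 6 a\right) = 12 a$)
$M{\left(-2,1 \right)} - 120 b{\left(12,-10 \right)} = \sqrt{\left(-2\right)^{2} + 1^{2}} - 120 \cdot 12 \left(-10\right) = \sqrt{4 + 1} - -14400 = \sqrt{5} + 14400 = 14400 + \sqrt{5}$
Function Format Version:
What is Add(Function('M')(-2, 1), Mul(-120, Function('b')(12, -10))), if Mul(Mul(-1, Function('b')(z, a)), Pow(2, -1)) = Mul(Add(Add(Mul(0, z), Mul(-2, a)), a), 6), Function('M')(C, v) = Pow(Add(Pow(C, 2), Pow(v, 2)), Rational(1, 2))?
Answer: Add(14400, Pow(5, Rational(1, 2))) ≈ 14402.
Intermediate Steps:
Function('b')(z, a) = Mul(12, a) (Function('b')(z, a) = Mul(-2, Mul(Add(Add(Mul(0, z), Mul(-2, a)), a), 6)) = Mul(-2, Mul(Add(Add(0, Mul(-2, a)), a), 6)) = Mul(-2, Mul(Add(Mul(-2, a), a), 6)) = Mul(-2, Mul(Mul(-1, a), 6)) = Mul(-2, Mul(-6, a)) = Mul(12, a))
Add(Function('M')(-2, 1), Mul(-120, Function('b')(12, -10))) = Add(Pow(Add(Pow(-2, 2), Pow(1, 2)), Rational(1, 2)), Mul(-120, Mul(12, -10))) = Add(Pow(Add(4, 1), Rational(1, 2)), Mul(-120, -120)) = Add(Pow(5, Rational(1, 2)), 14400) = Add(14400, Pow(5, Rational(1, 2)))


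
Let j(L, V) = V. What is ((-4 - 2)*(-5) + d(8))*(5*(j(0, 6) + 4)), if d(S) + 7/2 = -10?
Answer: 825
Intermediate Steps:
d(S) = -27/2 (d(S) = -7/2 - 10 = -27/2)
((-4 - 2)*(-5) + d(8))*(5*(j(0, 6) + 4)) = ((-4 - 2)*(-5) - 27/2)*(5*(6 + 4)) = (-6*(-5) - 27/2)*(5*10) = (30 - 27/2)*50 = (33/2)*50 = 825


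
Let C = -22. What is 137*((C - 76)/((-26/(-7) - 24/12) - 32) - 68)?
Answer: -940505/106 ≈ -8872.7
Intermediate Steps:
137*((C - 76)/((-26/(-7) - 24/12) - 32) - 68) = 137*((-22 - 76)/((-26/(-7) - 24/12) - 32) - 68) = 137*(-98/((-26*(-⅐) - 24*1/12) - 32) - 68) = 137*(-98/((26/7 - 2) - 32) - 68) = 137*(-98/(12/7 - 32) - 68) = 137*(-98/(-212/7) - 68) = 137*(-98*(-7/212) - 68) = 137*(343/106 - 68) = 137*(-6865/106) = -940505/106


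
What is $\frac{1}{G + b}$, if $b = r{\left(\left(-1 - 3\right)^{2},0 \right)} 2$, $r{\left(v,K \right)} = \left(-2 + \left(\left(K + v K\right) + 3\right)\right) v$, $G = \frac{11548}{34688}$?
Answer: $\frac{8672}{280391} \approx 0.030928$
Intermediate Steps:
$G = \frac{2887}{8672}$ ($G = 11548 \cdot \frac{1}{34688} = \frac{2887}{8672} \approx 0.33291$)
$r{\left(v,K \right)} = v \left(1 + K + K v\right)$ ($r{\left(v,K \right)} = \left(-2 + \left(\left(K + K v\right) + 3\right)\right) v = \left(-2 + \left(3 + K + K v\right)\right) v = \left(1 + K + K v\right) v = v \left(1 + K + K v\right)$)
$b = 32$ ($b = \left(-1 - 3\right)^{2} \left(1 + 0 + 0 \left(-1 - 3\right)^{2}\right) 2 = \left(-4\right)^{2} \left(1 + 0 + 0 \left(-4\right)^{2}\right) 2 = 16 \left(1 + 0 + 0 \cdot 16\right) 2 = 16 \left(1 + 0 + 0\right) 2 = 16 \cdot 1 \cdot 2 = 16 \cdot 2 = 32$)
$\frac{1}{G + b} = \frac{1}{\frac{2887}{8672} + 32} = \frac{1}{\frac{280391}{8672}} = \frac{8672}{280391}$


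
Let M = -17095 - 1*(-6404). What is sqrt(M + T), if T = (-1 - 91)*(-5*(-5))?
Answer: I*sqrt(12991) ≈ 113.98*I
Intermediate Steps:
M = -10691 (M = -17095 + 6404 = -10691)
T = -2300 (T = -92*25 = -2300)
sqrt(M + T) = sqrt(-10691 - 2300) = sqrt(-12991) = I*sqrt(12991)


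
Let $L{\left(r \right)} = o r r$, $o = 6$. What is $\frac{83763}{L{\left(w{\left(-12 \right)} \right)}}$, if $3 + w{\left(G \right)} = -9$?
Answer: $\frac{9307}{96} \approx 96.948$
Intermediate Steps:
$w{\left(G \right)} = -12$ ($w{\left(G \right)} = -3 - 9 = -12$)
$L{\left(r \right)} = 6 r^{2}$ ($L{\left(r \right)} = 6 r r = 6 r^{2}$)
$\frac{83763}{L{\left(w{\left(-12 \right)} \right)}} = \frac{83763}{6 \left(-12\right)^{2}} = \frac{83763}{6 \cdot 144} = \frac{83763}{864} = 83763 \cdot \frac{1}{864} = \frac{9307}{96}$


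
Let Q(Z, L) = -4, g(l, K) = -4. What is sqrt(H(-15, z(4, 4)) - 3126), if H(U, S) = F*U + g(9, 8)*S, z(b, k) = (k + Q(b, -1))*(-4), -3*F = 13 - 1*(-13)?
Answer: 2*I*sqrt(749) ≈ 54.736*I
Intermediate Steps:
F = -26/3 (F = -(13 - 1*(-13))/3 = -(13 + 13)/3 = -1/3*26 = -26/3 ≈ -8.6667)
z(b, k) = 16 - 4*k (z(b, k) = (k - 4)*(-4) = (-4 + k)*(-4) = 16 - 4*k)
H(U, S) = -4*S - 26*U/3 (H(U, S) = -26*U/3 - 4*S = -4*S - 26*U/3)
sqrt(H(-15, z(4, 4)) - 3126) = sqrt((-4*(16 - 4*4) - 26/3*(-15)) - 3126) = sqrt((-4*(16 - 16) + 130) - 3126) = sqrt((-4*0 + 130) - 3126) = sqrt((0 + 130) - 3126) = sqrt(130 - 3126) = sqrt(-2996) = 2*I*sqrt(749)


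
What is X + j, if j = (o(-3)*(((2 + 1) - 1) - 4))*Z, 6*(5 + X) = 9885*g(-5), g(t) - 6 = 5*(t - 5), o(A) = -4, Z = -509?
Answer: -76567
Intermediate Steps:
g(t) = -19 + 5*t (g(t) = 6 + 5*(t - 5) = 6 + 5*(-5 + t) = 6 + (-25 + 5*t) = -19 + 5*t)
X = -72495 (X = -5 + (9885*(-19 + 5*(-5)))/6 = -5 + (9885*(-19 - 25))/6 = -5 + (9885*(-44))/6 = -5 + (⅙)*(-434940) = -5 - 72490 = -72495)
j = -4072 (j = -4*(((2 + 1) - 1) - 4)*(-509) = -4*((3 - 1) - 4)*(-509) = -4*(2 - 4)*(-509) = -4*(-2)*(-509) = 8*(-509) = -4072)
X + j = -72495 - 4072 = -76567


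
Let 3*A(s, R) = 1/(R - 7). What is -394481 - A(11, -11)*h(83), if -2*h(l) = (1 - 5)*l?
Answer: -10650904/27 ≈ -3.9448e+5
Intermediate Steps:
A(s, R) = 1/(3*(-7 + R)) (A(s, R) = 1/(3*(R - 7)) = 1/(3*(-7 + R)))
h(l) = 2*l (h(l) = -(1 - 5)*l/2 = -(-2)*l = 2*l)
-394481 - A(11, -11)*h(83) = -394481 - 1/(3*(-7 - 11))*2*83 = -394481 - (⅓)/(-18)*166 = -394481 - (⅓)*(-1/18)*166 = -394481 - (-1)*166/54 = -394481 - 1*(-83/27) = -394481 + 83/27 = -10650904/27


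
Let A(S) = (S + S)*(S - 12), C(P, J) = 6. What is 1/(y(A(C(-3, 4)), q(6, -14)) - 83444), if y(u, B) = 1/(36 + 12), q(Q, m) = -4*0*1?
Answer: -48/4005311 ≈ -1.1984e-5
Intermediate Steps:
q(Q, m) = 0 (q(Q, m) = 0*1 = 0)
A(S) = 2*S*(-12 + S) (A(S) = (2*S)*(-12 + S) = 2*S*(-12 + S))
y(u, B) = 1/48
1/(y(A(C(-3, 4)), q(6, -14)) - 83444) = 1/(1/48 - 83444) = 1/(-4005311/48) = -48/4005311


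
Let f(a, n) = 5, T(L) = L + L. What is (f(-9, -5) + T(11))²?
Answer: 729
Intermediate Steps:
T(L) = 2*L
(f(-9, -5) + T(11))² = (5 + 2*11)² = (5 + 22)² = 27² = 729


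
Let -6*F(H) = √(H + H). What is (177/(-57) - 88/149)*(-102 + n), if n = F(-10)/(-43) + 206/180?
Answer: 94972651/254790 - 10463*I*√5/365199 ≈ 372.75 - 0.064064*I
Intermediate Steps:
F(H) = -√2*√H/6 (F(H) = -√(H + H)/6 = -√2*√H/6)
n = 103/90 + I*√5/129 (n = -√2*√(-10)/6/(-43) + 206/180 = -√2*I*√10/6*(-1/43) + 206*(1/180) = -I*√5/3*(-1/43) + 103/90 = I*√5/129 + 103/90 = 103/90 + I*√5/129 ≈ 1.1444 + 0.017334*I)
(177/(-57) - 88/149)*(-102 + n) = (177/(-57) - 88/149)*(-102 + (103/90 + I*√5/129)) = (177*(-1/57) - 88*1/149)*(-9077/90 + I*√5/129) = (-59/19 - 88/149)*(-9077/90 + I*√5/129) = -10463*(-9077/90 + I*√5/129)/2831 = 94972651/254790 - 10463*I*√5/365199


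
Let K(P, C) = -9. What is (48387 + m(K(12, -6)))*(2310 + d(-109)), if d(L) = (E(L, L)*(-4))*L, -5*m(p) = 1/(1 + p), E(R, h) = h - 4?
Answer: -45443158399/20 ≈ -2.2722e+9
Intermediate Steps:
E(R, h) = -4 + h
m(p) = -1/(5*(1 + p))
d(L) = L*(16 - 4*L) (d(L) = ((-4 + L)*(-4))*L = (16 - 4*L)*L = L*(16 - 4*L))
(48387 + m(K(12, -6)))*(2310 + d(-109)) = (48387 - 1/(5 + 5*(-9)))*(2310 + 4*(-109)*(4 - 1*(-109))) = (48387 - 1/(5 - 45))*(2310 + 4*(-109)*(4 + 109)) = (48387 - 1/(-40))*(2310 + 4*(-109)*113) = (48387 - 1*(-1/40))*(2310 - 49268) = (48387 + 1/40)*(-46958) = (1935481/40)*(-46958) = -45443158399/20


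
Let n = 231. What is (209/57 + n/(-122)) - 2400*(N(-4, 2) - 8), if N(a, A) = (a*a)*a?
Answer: 63245449/366 ≈ 1.7280e+5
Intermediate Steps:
N(a, A) = a³ (N(a, A) = a²*a = a³)
(209/57 + n/(-122)) - 2400*(N(-4, 2) - 8) = (209/57 + 231/(-122)) - 2400*((-4)³ - 8) = (209*(1/57) + 231*(-1/122)) - 2400*(-64 - 8) = (11/3 - 231/122) - 2400*(-72) = 649/366 - 240*(-720) = 649/366 + 172800 = 63245449/366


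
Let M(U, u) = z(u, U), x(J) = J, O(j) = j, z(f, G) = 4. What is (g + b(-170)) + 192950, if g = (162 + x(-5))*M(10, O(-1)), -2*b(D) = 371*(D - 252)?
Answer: 271859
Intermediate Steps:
b(D) = 46746 - 371*D/2 (b(D) = -371*(D - 252)/2 = -371*(-252 + D)/2 = -(-93492 + 371*D)/2 = 46746 - 371*D/2)
M(U, u) = 4
g = 628 (g = (162 - 5)*4 = 157*4 = 628)
(g + b(-170)) + 192950 = (628 + (46746 - 371/2*(-170))) + 192950 = (628 + (46746 + 31535)) + 192950 = (628 + 78281) + 192950 = 78909 + 192950 = 271859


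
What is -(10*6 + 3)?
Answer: -63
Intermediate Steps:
-(10*6 + 3) = -(60 + 3) = -1*63 = -63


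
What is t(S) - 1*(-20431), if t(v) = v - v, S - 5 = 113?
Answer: 20431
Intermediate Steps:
S = 118 (S = 5 + 113 = 118)
t(v) = 0
t(S) - 1*(-20431) = 0 - 1*(-20431) = 0 + 20431 = 20431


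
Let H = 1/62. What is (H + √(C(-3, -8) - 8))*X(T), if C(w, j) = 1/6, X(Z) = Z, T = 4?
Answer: 2/31 + 2*I*√282/3 ≈ 0.064516 + 11.195*I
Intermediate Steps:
C(w, j) = ⅙
H = 1/62 ≈ 0.016129
(H + √(C(-3, -8) - 8))*X(T) = (1/62 + √(⅙ - 8))*4 = (1/62 + √(-47/6))*4 = (1/62 + I*√282/6)*4 = 2/31 + 2*I*√282/3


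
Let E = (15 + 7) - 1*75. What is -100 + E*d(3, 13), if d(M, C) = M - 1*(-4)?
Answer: -471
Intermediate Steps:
d(M, C) = 4 + M (d(M, C) = M + 4 = 4 + M)
E = -53 (E = 22 - 75 = -53)
-100 + E*d(3, 13) = -100 - 53*(4 + 3) = -100 - 53*7 = -100 - 371 = -471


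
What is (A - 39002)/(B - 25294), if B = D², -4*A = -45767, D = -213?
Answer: -110241/80300 ≈ -1.3729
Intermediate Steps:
A = 45767/4 (A = -¼*(-45767) = 45767/4 ≈ 11442.)
B = 45369 (B = (-213)² = 45369)
(A - 39002)/(B - 25294) = (45767/4 - 39002)/(45369 - 25294) = -110241/4/20075 = -110241/4*1/20075 = -110241/80300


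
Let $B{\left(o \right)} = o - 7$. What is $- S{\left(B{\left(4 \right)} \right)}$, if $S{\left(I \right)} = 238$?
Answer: $-238$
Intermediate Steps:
$B{\left(o \right)} = -7 + o$
$- S{\left(B{\left(4 \right)} \right)} = \left(-1\right) 238 = -238$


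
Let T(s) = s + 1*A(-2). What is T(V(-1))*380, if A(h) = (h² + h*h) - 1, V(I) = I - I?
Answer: 2660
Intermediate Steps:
V(I) = 0
A(h) = -1 + 2*h² (A(h) = (h² + h²) - 1 = 2*h² - 1 = -1 + 2*h²)
T(s) = 7 + s (T(s) = s + 1*(-1 + 2*(-2)²) = s + 1*(-1 + 2*4) = s + 1*(-1 + 8) = s + 1*7 = s + 7 = 7 + s)
T(V(-1))*380 = (7 + 0)*380 = 7*380 = 2660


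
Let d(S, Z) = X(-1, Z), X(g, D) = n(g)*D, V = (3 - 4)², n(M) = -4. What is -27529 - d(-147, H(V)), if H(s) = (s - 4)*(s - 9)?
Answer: -27433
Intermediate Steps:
V = 1 (V = (-1)² = 1)
H(s) = (-9 + s)*(-4 + s) (H(s) = (-4 + s)*(-9 + s) = (-9 + s)*(-4 + s))
X(g, D) = -4*D
d(S, Z) = -4*Z
-27529 - d(-147, H(V)) = -27529 - (-4)*(36 + 1² - 13*1) = -27529 - (-4)*(36 + 1 - 13) = -27529 - (-4)*24 = -27529 - 1*(-96) = -27529 + 96 = -27433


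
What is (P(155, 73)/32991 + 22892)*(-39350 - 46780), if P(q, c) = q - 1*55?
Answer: -21682655367120/10997 ≈ -1.9717e+9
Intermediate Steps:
P(q, c) = -55 + q (P(q, c) = q - 55 = -55 + q)
(P(155, 73)/32991 + 22892)*(-39350 - 46780) = ((-55 + 155)/32991 + 22892)*(-39350 - 46780) = (100*(1/32991) + 22892)*(-86130) = (100/32991 + 22892)*(-86130) = (755230072/32991)*(-86130) = -21682655367120/10997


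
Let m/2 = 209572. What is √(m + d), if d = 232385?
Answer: √651529 ≈ 807.17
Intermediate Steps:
m = 419144 (m = 2*209572 = 419144)
√(m + d) = √(419144 + 232385) = √651529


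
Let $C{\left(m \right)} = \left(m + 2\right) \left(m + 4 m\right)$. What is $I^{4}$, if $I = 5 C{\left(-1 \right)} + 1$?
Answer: $331776$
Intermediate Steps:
$C{\left(m \right)} = 5 m \left(2 + m\right)$ ($C{\left(m \right)} = \left(2 + m\right) 5 m = 5 m \left(2 + m\right)$)
$I = -24$ ($I = 5 \cdot 5 \left(-1\right) \left(2 - 1\right) + 1 = 5 \cdot 5 \left(-1\right) 1 + 1 = 5 \left(-5\right) + 1 = -25 + 1 = -24$)
$I^{4} = \left(-24\right)^{4} = 331776$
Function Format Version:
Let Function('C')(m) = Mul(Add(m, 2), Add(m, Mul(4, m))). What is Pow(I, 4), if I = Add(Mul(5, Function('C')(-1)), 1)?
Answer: 331776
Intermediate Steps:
Function('C')(m) = Mul(5, m, Add(2, m)) (Function('C')(m) = Mul(Add(2, m), Mul(5, m)) = Mul(5, m, Add(2, m)))
I = -24 (I = Add(Mul(5, Mul(5, -1, Add(2, -1))), 1) = Add(Mul(5, Mul(5, -1, 1)), 1) = Add(Mul(5, -5), 1) = Add(-25, 1) = -24)
Pow(I, 4) = Pow(-24, 4) = 331776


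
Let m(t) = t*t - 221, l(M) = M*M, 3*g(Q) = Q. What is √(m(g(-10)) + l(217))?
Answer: 2*√105478/3 ≈ 216.52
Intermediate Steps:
g(Q) = Q/3
l(M) = M²
m(t) = -221 + t² (m(t) = t² - 221 = -221 + t²)
√(m(g(-10)) + l(217)) = √((-221 + ((⅓)*(-10))²) + 217²) = √((-221 + (-10/3)²) + 47089) = √((-221 + 100/9) + 47089) = √(-1889/9 + 47089) = √(421912/9) = 2*√105478/3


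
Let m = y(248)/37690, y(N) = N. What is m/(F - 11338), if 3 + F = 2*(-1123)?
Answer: -124/256047015 ≈ -4.8429e-7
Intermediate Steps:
F = -2249 (F = -3 + 2*(-1123) = -3 - 2246 = -2249)
m = 124/18845 (m = 248/37690 = 248*(1/37690) = 124/18845 ≈ 0.0065800)
m/(F - 11338) = 124/(18845*(-2249 - 11338)) = (124/18845)/(-13587) = (124/18845)*(-1/13587) = -124/256047015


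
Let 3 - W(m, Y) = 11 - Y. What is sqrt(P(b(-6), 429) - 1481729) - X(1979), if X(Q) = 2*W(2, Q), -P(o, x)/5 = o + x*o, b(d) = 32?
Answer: -3942 + 3*I*sqrt(172281) ≈ -3942.0 + 1245.2*I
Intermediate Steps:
W(m, Y) = -8 + Y (W(m, Y) = 3 - (11 - Y) = 3 + (-11 + Y) = -8 + Y)
P(o, x) = -5*o - 5*o*x (P(o, x) = -5*(o + x*o) = -5*(o + o*x) = -5*o - 5*o*x)
X(Q) = -16 + 2*Q (X(Q) = 2*(-8 + Q) = -16 + 2*Q)
sqrt(P(b(-6), 429) - 1481729) - X(1979) = sqrt(-5*32*(1 + 429) - 1481729) - (-16 + 2*1979) = sqrt(-5*32*430 - 1481729) - (-16 + 3958) = sqrt(-68800 - 1481729) - 1*3942 = sqrt(-1550529) - 3942 = 3*I*sqrt(172281) - 3942 = -3942 + 3*I*sqrt(172281)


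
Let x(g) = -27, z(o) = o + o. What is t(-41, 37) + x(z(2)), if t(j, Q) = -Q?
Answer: -64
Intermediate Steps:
z(o) = 2*o
t(-41, 37) + x(z(2)) = -1*37 - 27 = -37 - 27 = -64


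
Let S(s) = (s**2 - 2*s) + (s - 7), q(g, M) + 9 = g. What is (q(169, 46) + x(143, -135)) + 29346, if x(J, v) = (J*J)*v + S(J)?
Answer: -2710810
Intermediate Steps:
q(g, M) = -9 + g
S(s) = -7 + s**2 - s (S(s) = (s**2 - 2*s) + (-7 + s) = -7 + s**2 - s)
x(J, v) = -7 + J**2 - J + v*J**2 (x(J, v) = (J*J)*v + (-7 + J**2 - J) = J**2*v + (-7 + J**2 - J) = v*J**2 + (-7 + J**2 - J) = -7 + J**2 - J + v*J**2)
(q(169, 46) + x(143, -135)) + 29346 = ((-9 + 169) + (-7 + 143**2 - 1*143 - 135*143**2)) + 29346 = (160 + (-7 + 20449 - 143 - 135*20449)) + 29346 = (160 + (-7 + 20449 - 143 - 2760615)) + 29346 = (160 - 2740316) + 29346 = -2740156 + 29346 = -2710810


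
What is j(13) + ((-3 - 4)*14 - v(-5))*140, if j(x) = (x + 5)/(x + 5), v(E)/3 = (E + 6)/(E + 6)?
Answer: -14139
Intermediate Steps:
v(E) = 3 (v(E) = 3*((E + 6)/(E + 6)) = 3*((6 + E)/(6 + E)) = 3*1 = 3)
j(x) = 1 (j(x) = (5 + x)/(5 + x) = 1)
j(13) + ((-3 - 4)*14 - v(-5))*140 = 1 + ((-3 - 4)*14 - 1*3)*140 = 1 + (-7*14 - 3)*140 = 1 + (-98 - 3)*140 = 1 - 101*140 = 1 - 14140 = -14139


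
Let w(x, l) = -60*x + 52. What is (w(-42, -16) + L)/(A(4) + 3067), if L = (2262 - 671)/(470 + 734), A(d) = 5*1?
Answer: 72053/86016 ≈ 0.83767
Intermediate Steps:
A(d) = 5
w(x, l) = 52 - 60*x
L = 37/28 (L = 1591/1204 = 1591*(1/1204) = 37/28 ≈ 1.3214)
(w(-42, -16) + L)/(A(4) + 3067) = ((52 - 60*(-42)) + 37/28)/(5 + 3067) = ((52 + 2520) + 37/28)/3072 = (2572 + 37/28)*(1/3072) = (72053/28)*(1/3072) = 72053/86016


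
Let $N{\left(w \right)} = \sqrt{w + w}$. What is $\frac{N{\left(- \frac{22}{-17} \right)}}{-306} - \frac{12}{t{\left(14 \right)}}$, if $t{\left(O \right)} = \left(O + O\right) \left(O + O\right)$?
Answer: $- \frac{3}{196} - \frac{\sqrt{187}}{2601} \approx -0.020564$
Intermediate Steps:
$t{\left(O \right)} = 4 O^{2}$ ($t{\left(O \right)} = 2 O 2 O = 4 O^{2}$)
$N{\left(w \right)} = \sqrt{2} \sqrt{w}$ ($N{\left(w \right)} = \sqrt{2 w} = \sqrt{2} \sqrt{w}$)
$\frac{N{\left(- \frac{22}{-17} \right)}}{-306} - \frac{12}{t{\left(14 \right)}} = \frac{\sqrt{2} \sqrt{- \frac{22}{-17}}}{-306} - \frac{12}{4 \cdot 14^{2}} = \sqrt{2} \sqrt{\left(-22\right) \left(- \frac{1}{17}\right)} \left(- \frac{1}{306}\right) - \frac{12}{4 \cdot 196} = \sqrt{2} \sqrt{\frac{22}{17}} \left(- \frac{1}{306}\right) - \frac{12}{784} = \sqrt{2} \frac{\sqrt{374}}{17} \left(- \frac{1}{306}\right) - \frac{3}{196} = \frac{2 \sqrt{187}}{17} \left(- \frac{1}{306}\right) - \frac{3}{196} = - \frac{\sqrt{187}}{2601} - \frac{3}{196} = - \frac{3}{196} - \frac{\sqrt{187}}{2601}$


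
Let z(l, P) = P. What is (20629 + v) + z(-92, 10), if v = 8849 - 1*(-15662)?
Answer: 45150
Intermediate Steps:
v = 24511 (v = 8849 + 15662 = 24511)
(20629 + v) + z(-92, 10) = (20629 + 24511) + 10 = 45140 + 10 = 45150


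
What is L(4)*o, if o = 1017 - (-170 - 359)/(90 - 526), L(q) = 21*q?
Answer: 9300543/109 ≈ 85326.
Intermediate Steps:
o = 442883/436 (o = 1017 - (-529)/(-436) = 1017 - (-529)*(-1)/436 = 1017 - 1*529/436 = 1017 - 529/436 = 442883/436 ≈ 1015.8)
L(4)*o = (21*4)*(442883/436) = 84*(442883/436) = 9300543/109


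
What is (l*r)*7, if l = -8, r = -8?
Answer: 448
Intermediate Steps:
(l*r)*7 = -8*(-8)*7 = 64*7 = 448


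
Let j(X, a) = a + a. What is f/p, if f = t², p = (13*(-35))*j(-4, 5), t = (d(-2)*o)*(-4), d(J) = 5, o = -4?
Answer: -128/91 ≈ -1.4066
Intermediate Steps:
j(X, a) = 2*a
t = 80 (t = (5*(-4))*(-4) = -20*(-4) = 80)
p = -4550 (p = (13*(-35))*(2*5) = -455*10 = -4550)
f = 6400 (f = 80² = 6400)
f/p = 6400/(-4550) = 6400*(-1/4550) = -128/91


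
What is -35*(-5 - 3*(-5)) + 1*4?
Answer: -346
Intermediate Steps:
-35*(-5 - 3*(-5)) + 1*4 = -35*(-5 + 15) + 4 = -35*10 + 4 = -350 + 4 = -346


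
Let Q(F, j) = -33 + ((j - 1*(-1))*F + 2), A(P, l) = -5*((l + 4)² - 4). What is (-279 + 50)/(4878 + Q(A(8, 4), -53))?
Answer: -229/20447 ≈ -0.011200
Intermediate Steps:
A(P, l) = 20 - 5*(4 + l)² (A(P, l) = -5*((4 + l)² - 4) = -5*(-4 + (4 + l)²) = 20 - 5*(4 + l)²)
Q(F, j) = -31 + F*(1 + j) (Q(F, j) = -33 + ((j + 1)*F + 2) = -33 + ((1 + j)*F + 2) = -33 + (F*(1 + j) + 2) = -33 + (2 + F*(1 + j)) = -31 + F*(1 + j))
(-279 + 50)/(4878 + Q(A(8, 4), -53)) = (-279 + 50)/(4878 + (-31 + (20 - 5*(4 + 4)²) + (20 - 5*(4 + 4)²)*(-53))) = -229/(4878 + (-31 + (20 - 5*8²) + (20 - 5*8²)*(-53))) = -229/(4878 + (-31 + (20 - 5*64) + (20 - 5*64)*(-53))) = -229/(4878 + (-31 + (20 - 320) + (20 - 320)*(-53))) = -229/(4878 + (-31 - 300 - 300*(-53))) = -229/(4878 + (-31 - 300 + 15900)) = -229/(4878 + 15569) = -229/20447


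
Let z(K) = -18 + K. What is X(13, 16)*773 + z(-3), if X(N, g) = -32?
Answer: -24757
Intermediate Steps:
X(13, 16)*773 + z(-3) = -32*773 + (-18 - 3) = -24736 - 21 = -24757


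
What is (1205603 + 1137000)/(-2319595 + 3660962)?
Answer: 2342603/1341367 ≈ 1.7464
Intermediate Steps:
(1205603 + 1137000)/(-2319595 + 3660962) = 2342603/1341367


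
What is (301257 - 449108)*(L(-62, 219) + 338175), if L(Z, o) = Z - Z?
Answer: -49999511925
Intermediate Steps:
L(Z, o) = 0
(301257 - 449108)*(L(-62, 219) + 338175) = (301257 - 449108)*(0 + 338175) = -147851*338175 = -49999511925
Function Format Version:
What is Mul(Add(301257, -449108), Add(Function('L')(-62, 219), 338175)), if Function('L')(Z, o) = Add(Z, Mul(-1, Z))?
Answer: -49999511925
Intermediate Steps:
Function('L')(Z, o) = 0
Mul(Add(301257, -449108), Add(Function('L')(-62, 219), 338175)) = Mul(Add(301257, -449108), Add(0, 338175)) = Mul(-147851, 338175) = -49999511925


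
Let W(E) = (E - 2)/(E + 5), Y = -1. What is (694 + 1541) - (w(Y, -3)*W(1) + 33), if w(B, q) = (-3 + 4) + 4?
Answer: 13217/6 ≈ 2202.8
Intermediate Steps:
w(B, q) = 5 (w(B, q) = 1 + 4 = 5)
W(E) = (-2 + E)/(5 + E)
(694 + 1541) - (w(Y, -3)*W(1) + 33) = (694 + 1541) - (5*((-2 + 1)/(5 + 1)) + 33) = 2235 - (5*(-1/6) + 33) = 2235 - (5*((⅙)*(-1)) + 33) = 2235 - (5*(-⅙) + 33) = 2235 - (-⅚ + 33) = 2235 - 1*193/6 = 2235 - 193/6 = 13217/6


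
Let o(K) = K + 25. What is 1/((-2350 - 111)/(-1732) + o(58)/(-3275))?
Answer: 5672300/7916019 ≈ 0.71656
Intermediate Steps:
o(K) = 25 + K
1/((-2350 - 111)/(-1732) + o(58)/(-3275)) = 1/((-2350 - 111)/(-1732) + (25 + 58)/(-3275)) = 1/(-2461*(-1/1732) + 83*(-1/3275)) = 1/(2461/1732 - 83/3275) = 1/(7916019/5672300) = 5672300/7916019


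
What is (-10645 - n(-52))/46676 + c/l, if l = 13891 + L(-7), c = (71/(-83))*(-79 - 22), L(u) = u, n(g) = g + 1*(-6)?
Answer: -741590548/3361757217 ≈ -0.22060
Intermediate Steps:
n(g) = -6 + g (n(g) = g - 6 = -6 + g)
c = 7171/83 (c = (71*(-1/83))*(-101) = -71/83*(-101) = 7171/83 ≈ 86.398)
l = 13884 (l = 13891 - 7 = 13884)
(-10645 - n(-52))/46676 + c/l = (-10645 - (-6 - 52))/46676 + (7171/83)/13884 = (-10645 - 1*(-58))*(1/46676) + (7171/83)*(1/13884) = (-10645 + 58)*(1/46676) + 7171/1152372 = -10587*1/46676 + 7171/1152372 = -10587/46676 + 7171/1152372 = -741590548/3361757217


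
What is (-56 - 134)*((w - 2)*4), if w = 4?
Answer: -1520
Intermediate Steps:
(-56 - 134)*((w - 2)*4) = (-56 - 134)*((4 - 2)*4) = -380*4 = -190*8 = -1520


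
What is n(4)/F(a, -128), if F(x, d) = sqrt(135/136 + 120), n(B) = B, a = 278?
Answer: 8*sqrt(559470)/16455 ≈ 0.36365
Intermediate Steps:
F(x, d) = sqrt(559470)/68 (F(x, d) = sqrt(135*(1/136) + 120) = sqrt(135/136 + 120) = sqrt(16455/136) = sqrt(559470)/68)
n(4)/F(a, -128) = 4/((sqrt(559470)/68)) = 4*(2*sqrt(559470)/16455) = 8*sqrt(559470)/16455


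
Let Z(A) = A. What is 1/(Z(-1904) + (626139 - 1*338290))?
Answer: 1/285945 ≈ 3.4972e-6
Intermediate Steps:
1/(Z(-1904) + (626139 - 1*338290)) = 1/(-1904 + (626139 - 1*338290)) = 1/(-1904 + (626139 - 338290)) = 1/(-1904 + 287849) = 1/285945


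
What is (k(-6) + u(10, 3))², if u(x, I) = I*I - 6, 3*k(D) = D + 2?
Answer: 25/9 ≈ 2.7778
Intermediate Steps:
k(D) = ⅔ + D/3 (k(D) = (D + 2)/3 = (2 + D)/3 = ⅔ + D/3)
u(x, I) = -6 + I² (u(x, I) = I² - 6 = -6 + I²)
(k(-6) + u(10, 3))² = ((⅔ + (⅓)*(-6)) + (-6 + 3²))² = ((⅔ - 2) + (-6 + 9))² = (-4/3 + 3)² = (5/3)² = 25/9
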